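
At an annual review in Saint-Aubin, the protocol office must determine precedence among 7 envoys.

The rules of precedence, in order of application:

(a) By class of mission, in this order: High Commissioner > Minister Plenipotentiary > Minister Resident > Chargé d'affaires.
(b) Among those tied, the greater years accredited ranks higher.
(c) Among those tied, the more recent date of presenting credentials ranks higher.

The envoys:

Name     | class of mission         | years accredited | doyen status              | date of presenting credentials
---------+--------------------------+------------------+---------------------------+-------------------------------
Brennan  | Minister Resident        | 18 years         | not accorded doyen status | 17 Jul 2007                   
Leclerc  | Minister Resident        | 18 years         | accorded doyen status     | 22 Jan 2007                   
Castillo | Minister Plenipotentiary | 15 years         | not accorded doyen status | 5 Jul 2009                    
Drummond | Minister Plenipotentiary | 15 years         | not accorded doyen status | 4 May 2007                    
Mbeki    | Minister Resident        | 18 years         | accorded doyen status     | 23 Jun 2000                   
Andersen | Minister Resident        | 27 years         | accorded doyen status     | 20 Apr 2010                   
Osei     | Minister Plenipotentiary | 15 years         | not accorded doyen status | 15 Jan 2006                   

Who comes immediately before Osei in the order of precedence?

By class of mission: Castillo, Drummond and Osei (Minister Plenipotentiary); then Andersen, Brennan, Leclerc and Mbeki (Minister Resident).
Castillo, Drummond and Osei all have years accredited 15 years, so the next rule applies.
Among Castillo, Drummond and Osei, by date of presenting credentials (later first): Castillo (5 Jul 2009) before Drummond (4 May 2007) before Osei (15 Jan 2006).
Among Andersen, Brennan, Leclerc and Mbeki, by years accredited (higher first): Andersen (27 years) before Brennan, Leclerc and Mbeki (18 years).
Among Brennan, Leclerc and Mbeki, by date of presenting credentials (later first): Brennan (17 Jul 2007) before Leclerc (22 Jan 2007) before Mbeki (23 Jun 2000).
Order: Castillo, Drummond, Osei, Andersen, Brennan, Leclerc, Mbeki.

Drummond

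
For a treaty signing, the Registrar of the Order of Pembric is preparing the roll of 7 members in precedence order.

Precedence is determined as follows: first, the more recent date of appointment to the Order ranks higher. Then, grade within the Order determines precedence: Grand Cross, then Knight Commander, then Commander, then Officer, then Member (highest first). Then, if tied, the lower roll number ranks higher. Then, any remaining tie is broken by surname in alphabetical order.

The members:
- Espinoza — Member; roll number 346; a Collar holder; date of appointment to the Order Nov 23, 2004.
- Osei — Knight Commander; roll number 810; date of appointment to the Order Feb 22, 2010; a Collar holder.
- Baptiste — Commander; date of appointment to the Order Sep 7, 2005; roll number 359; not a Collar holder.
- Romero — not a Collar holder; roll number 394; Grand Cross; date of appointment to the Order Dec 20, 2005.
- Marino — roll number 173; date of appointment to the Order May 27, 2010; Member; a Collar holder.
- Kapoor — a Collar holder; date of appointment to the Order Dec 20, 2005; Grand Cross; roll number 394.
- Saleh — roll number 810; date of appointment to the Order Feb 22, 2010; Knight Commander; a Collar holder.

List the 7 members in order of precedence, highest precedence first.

By date of appointment to the Order (later first): Marino (May 27, 2010); then Osei and Saleh (both Feb 22, 2010); then Kapoor and Romero (both Dec 20, 2005); then Baptiste (Sep 7, 2005); then Espinoza (Nov 23, 2004).
Osei and Saleh are each Knight Commander, so the next rule applies.
Osei and Saleh both have roll number 810, so the next rule applies.
Among Osei and Saleh, alphabetically by surname: Osei before Saleh.
Kapoor and Romero are each Grand Cross, so the next rule applies.
Kapoor and Romero both have roll number 394, so the next rule applies.
Among Kapoor and Romero, alphabetically by surname: Kapoor before Romero.
Full order: Marino, Osei, Saleh, Kapoor, Romero, Baptiste, Espinoza.

Marino, Osei, Saleh, Kapoor, Romero, Baptiste, Espinoza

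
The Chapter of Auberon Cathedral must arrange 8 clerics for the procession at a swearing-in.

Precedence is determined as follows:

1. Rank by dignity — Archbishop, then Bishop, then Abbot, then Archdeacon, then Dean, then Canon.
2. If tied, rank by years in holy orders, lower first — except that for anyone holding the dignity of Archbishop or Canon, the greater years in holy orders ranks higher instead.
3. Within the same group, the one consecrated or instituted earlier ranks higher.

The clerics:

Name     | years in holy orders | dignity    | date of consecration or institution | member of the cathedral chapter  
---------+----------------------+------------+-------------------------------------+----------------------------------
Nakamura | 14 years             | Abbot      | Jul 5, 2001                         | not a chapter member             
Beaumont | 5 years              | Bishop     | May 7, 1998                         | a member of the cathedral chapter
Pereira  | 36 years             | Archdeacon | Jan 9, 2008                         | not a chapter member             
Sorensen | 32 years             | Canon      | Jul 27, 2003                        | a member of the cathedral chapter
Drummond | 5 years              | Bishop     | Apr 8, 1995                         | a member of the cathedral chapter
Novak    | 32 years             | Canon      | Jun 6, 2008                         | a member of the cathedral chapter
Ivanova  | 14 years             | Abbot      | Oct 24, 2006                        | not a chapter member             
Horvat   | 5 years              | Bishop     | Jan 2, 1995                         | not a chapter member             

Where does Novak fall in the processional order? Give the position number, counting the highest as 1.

By dignity: Horvat, Drummond and Beaumont (Bishop); then Nakamura and Ivanova (Abbot); then Pereira (Archdeacon); then Sorensen and Novak (Canon).
Horvat, Drummond and Beaumont all have years in holy orders 5 years, so the next rule applies.
Among Horvat, Drummond and Beaumont, by date of consecration or institution (earlier first): Horvat (Jan 2, 1995) before Drummond (Apr 8, 1995) before Beaumont (May 7, 1998).
Nakamura and Ivanova both have years in holy orders 14 years, so the next rule applies.
Among Nakamura and Ivanova, by date of consecration or institution (earlier first): Nakamura (Jul 5, 2001) before Ivanova (Oct 24, 2006).
Sorensen and Novak both have years in holy orders 32 years, so the next rule applies.
Among Sorensen and Novak, by date of consecration or institution (earlier first): Sorensen (Jul 27, 2003) before Novak (Jun 6, 2008).
Order: Horvat, Drummond, Beaumont, Nakamura, Ivanova, Pereira, Sorensen, Novak. So position 8.

8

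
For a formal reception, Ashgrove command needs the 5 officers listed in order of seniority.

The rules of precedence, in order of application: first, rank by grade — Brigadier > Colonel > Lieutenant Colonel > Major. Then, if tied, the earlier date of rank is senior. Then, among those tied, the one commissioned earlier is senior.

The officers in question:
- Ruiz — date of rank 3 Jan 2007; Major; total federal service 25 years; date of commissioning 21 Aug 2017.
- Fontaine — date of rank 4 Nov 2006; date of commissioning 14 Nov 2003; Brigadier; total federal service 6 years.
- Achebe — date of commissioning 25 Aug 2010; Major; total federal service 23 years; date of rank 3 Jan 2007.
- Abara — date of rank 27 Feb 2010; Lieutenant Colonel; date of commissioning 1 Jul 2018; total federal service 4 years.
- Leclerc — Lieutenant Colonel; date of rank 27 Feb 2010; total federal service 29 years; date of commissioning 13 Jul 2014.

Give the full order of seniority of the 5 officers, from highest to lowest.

By grade: Fontaine (Brigadier); then Leclerc and Abara (Lieutenant Colonel); then Achebe and Ruiz (Major).
Leclerc and Abara both have date of rank 27 Feb 2010, so the next rule applies.
Among Leclerc and Abara, by date of commissioning (earlier first): Leclerc (13 Jul 2014) before Abara (1 Jul 2018).
Achebe and Ruiz both have date of rank 3 Jan 2007, so the next rule applies.
Among Achebe and Ruiz, by date of commissioning (earlier first): Achebe (25 Aug 2010) before Ruiz (21 Aug 2017).
Full order: Fontaine, Leclerc, Abara, Achebe, Ruiz.

Fontaine, Leclerc, Abara, Achebe, Ruiz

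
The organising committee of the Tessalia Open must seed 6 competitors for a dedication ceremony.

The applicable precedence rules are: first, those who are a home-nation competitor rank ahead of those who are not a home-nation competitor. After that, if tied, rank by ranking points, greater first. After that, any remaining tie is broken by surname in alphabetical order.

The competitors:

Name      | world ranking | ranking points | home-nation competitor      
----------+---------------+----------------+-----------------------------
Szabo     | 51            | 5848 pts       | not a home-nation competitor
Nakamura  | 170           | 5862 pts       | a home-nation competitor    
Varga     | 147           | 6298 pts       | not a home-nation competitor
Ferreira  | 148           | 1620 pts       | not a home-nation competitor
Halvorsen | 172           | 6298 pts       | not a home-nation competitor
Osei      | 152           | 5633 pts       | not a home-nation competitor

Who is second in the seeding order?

By the first rule: Nakamura (a home-nation competitor); then Halvorsen, Varga, Szabo, Osei and Ferreira (each not a home-nation competitor).
Among Halvorsen, Varga, Szabo, Osei and Ferreira, by ranking points (higher first): Halvorsen and Varga (6298 pts) before Szabo (5848 pts) before Osei (5633 pts) before Ferreira (1620 pts).
Among Halvorsen and Varga, alphabetically by surname: Halvorsen before Varga.
Order: Nakamura, Halvorsen, Varga, Szabo, Osei, Ferreira.

Halvorsen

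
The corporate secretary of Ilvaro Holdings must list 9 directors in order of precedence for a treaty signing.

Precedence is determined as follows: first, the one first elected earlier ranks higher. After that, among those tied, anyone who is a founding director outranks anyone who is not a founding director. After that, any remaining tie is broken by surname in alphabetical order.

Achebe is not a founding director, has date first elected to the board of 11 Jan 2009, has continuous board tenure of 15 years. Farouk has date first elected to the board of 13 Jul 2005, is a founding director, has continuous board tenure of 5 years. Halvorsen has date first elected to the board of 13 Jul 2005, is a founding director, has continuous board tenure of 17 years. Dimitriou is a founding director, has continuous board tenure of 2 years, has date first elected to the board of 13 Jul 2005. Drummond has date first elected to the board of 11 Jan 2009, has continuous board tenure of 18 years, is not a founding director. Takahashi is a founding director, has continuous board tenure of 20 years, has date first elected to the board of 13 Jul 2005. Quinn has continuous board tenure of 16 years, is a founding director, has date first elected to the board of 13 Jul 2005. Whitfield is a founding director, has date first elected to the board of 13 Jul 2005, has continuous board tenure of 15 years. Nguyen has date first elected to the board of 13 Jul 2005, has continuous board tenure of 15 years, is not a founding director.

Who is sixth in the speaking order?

By date first elected to the board (earlier first): Dimitriou, Farouk, Halvorsen, Quinn, Takahashi, Whitfield and Nguyen (each 13 Jul 2005); then Achebe and Drummond (both 11 Jan 2009).
Among Dimitriou, Farouk, Halvorsen, Quinn, Takahashi, Whitfield and Nguyen, a founding director before not a founding director: Dimitriou, Farouk, Halvorsen, Quinn, Takahashi and Whitfield (a founding director) before Nguyen (not a founding director).
Among Dimitriou, Farouk, Halvorsen, Quinn, Takahashi and Whitfield, alphabetically by surname: Dimitriou before Farouk before Halvorsen before Quinn before Takahashi before Whitfield.
Achebe and Drummond are each not a founding director, so the next rule applies.
Among Achebe and Drummond, alphabetically by surname: Achebe before Drummond.
Order: Dimitriou, Farouk, Halvorsen, Quinn, Takahashi, Whitfield, Nguyen, Achebe, Drummond.

Whitfield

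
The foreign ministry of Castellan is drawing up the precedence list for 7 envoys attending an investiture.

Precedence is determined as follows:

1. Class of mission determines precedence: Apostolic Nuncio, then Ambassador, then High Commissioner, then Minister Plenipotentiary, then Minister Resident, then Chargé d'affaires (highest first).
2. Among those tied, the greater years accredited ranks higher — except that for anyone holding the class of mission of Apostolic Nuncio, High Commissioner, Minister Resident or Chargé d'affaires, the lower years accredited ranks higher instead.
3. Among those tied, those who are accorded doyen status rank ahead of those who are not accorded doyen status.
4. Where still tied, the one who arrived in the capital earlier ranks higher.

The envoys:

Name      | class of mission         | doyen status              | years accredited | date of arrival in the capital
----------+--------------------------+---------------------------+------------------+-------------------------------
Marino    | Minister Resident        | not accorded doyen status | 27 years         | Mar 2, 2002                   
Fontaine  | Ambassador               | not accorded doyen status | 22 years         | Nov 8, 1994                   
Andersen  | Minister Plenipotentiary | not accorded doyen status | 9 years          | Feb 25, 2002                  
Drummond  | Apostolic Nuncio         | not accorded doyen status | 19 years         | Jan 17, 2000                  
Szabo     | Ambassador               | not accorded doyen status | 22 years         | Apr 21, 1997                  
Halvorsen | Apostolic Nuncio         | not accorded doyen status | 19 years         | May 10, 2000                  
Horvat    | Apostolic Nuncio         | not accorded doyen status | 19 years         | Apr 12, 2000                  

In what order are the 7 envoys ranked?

Drummond, Horvat, Halvorsen, Fontaine, Szabo, Andersen, Marino

By class of mission: Drummond, Horvat and Halvorsen (Apostolic Nuncio); then Fontaine and Szabo (Ambassador); then Andersen (Minister Plenipotentiary); then Marino (Minister Resident).
Drummond, Horvat and Halvorsen all have years accredited 19 years, so the next rule applies.
Drummond, Horvat and Halvorsen are each not accorded doyen status, so the next rule applies.
Among Drummond, Horvat and Halvorsen, by date of arrival in the capital (earlier first): Drummond (Jan 17, 2000) before Horvat (Apr 12, 2000) before Halvorsen (May 10, 2000).
Fontaine and Szabo both have years accredited 22 years, so the next rule applies.
Fontaine and Szabo are each not accorded doyen status, so the next rule applies.
Among Fontaine and Szabo, by date of arrival in the capital (earlier first): Fontaine (Nov 8, 1994) before Szabo (Apr 21, 1997).
Full order: Drummond, Horvat, Halvorsen, Fontaine, Szabo, Andersen, Marino.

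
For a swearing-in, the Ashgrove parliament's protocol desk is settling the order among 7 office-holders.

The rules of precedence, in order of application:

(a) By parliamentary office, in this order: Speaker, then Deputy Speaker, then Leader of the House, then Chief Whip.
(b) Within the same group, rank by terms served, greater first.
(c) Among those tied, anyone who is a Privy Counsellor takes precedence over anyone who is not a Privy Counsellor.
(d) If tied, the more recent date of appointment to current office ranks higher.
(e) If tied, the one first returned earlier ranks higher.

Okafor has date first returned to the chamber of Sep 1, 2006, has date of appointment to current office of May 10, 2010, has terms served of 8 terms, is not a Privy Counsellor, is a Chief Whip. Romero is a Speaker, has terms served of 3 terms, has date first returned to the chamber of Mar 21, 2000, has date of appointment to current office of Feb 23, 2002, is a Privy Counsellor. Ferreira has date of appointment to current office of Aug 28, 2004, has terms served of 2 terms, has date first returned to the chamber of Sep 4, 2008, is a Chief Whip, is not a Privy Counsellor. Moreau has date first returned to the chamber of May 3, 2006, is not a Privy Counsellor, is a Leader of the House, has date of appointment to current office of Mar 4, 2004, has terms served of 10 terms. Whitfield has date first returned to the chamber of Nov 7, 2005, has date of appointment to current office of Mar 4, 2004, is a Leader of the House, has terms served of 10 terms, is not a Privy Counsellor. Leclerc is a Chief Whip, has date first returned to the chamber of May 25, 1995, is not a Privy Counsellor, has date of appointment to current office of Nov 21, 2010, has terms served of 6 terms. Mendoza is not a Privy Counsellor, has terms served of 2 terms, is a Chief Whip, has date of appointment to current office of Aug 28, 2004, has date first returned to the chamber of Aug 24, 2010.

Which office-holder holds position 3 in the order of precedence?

By parliamentary office: Romero (Speaker); then Whitfield and Moreau (Leader of the House); then Okafor, Leclerc, Ferreira and Mendoza (Chief Whip).
Whitfield and Moreau both have terms served 10 terms, so the next rule applies.
Whitfield and Moreau are each not a Privy Counsellor, so the next rule applies.
Whitfield and Moreau both have date of appointment to current office Mar 4, 2004, so the next rule applies.
Among Whitfield and Moreau, by date first returned to the chamber (earlier first): Whitfield (Nov 7, 2005) before Moreau (May 3, 2006).
Among Okafor, Leclerc, Ferreira and Mendoza, by terms served (higher first): Okafor (8 terms) before Leclerc (6 terms) before Ferreira and Mendoza (2 terms).
Ferreira and Mendoza are each not a Privy Counsellor, so the next rule applies.
Ferreira and Mendoza both have date of appointment to current office Aug 28, 2004, so the next rule applies.
Among Ferreira and Mendoza, by date first returned to the chamber (earlier first): Ferreira (Sep 4, 2008) before Mendoza (Aug 24, 2010).
Order: Romero, Whitfield, Moreau, Okafor, Leclerc, Ferreira, Mendoza.

Moreau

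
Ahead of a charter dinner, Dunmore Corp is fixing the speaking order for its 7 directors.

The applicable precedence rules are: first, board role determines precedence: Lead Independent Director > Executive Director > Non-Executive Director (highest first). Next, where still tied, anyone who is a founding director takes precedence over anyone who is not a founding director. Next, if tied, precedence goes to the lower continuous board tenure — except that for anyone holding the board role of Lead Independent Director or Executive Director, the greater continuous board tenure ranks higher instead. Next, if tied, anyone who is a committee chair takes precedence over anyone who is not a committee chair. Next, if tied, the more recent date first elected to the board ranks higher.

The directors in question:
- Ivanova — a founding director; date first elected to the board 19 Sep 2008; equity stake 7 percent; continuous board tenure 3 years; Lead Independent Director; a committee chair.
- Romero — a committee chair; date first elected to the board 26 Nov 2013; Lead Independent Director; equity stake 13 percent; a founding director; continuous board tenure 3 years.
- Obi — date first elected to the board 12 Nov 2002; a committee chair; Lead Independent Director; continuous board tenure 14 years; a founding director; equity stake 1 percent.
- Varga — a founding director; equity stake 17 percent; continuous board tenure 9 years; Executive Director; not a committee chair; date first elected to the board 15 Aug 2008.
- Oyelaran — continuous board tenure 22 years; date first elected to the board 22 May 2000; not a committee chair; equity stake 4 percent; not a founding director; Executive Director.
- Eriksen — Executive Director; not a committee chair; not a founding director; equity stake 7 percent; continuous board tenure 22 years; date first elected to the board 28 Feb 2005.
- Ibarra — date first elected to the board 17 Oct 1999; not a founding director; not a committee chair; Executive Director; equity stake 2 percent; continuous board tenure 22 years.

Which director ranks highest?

By board role: Obi, Romero and Ivanova (Lead Independent Director); then Varga, Eriksen, Oyelaran and Ibarra (Executive Director).
Obi, Romero and Ivanova are each a founding director, so the next rule applies.
Among Obi, Romero and Ivanova, by continuous board tenure (higher first) (reversed rule for this group): Obi (14 years) before Romero and Ivanova (3 years).
Romero and Ivanova are each a committee chair, so the next rule applies.
Among Romero and Ivanova, by date first elected to the board (later first): Romero (26 Nov 2013) before Ivanova (19 Sep 2008).
Among Varga, Eriksen, Oyelaran and Ibarra, a founding director before not a founding director: Varga (a founding director) before Eriksen, Oyelaran and Ibarra (not a founding director).
Eriksen, Oyelaran and Ibarra all have continuous board tenure 22 years, so the next rule applies.
Eriksen, Oyelaran and Ibarra are each not a committee chair, so the next rule applies.
Among Eriksen, Oyelaran and Ibarra, by date first elected to the board (later first): Eriksen (28 Feb 2005) before Oyelaran (22 May 2000) before Ibarra (17 Oct 1999).
Order: Obi, Romero, Ivanova, Varga, Eriksen, Oyelaran, Ibarra.

Obi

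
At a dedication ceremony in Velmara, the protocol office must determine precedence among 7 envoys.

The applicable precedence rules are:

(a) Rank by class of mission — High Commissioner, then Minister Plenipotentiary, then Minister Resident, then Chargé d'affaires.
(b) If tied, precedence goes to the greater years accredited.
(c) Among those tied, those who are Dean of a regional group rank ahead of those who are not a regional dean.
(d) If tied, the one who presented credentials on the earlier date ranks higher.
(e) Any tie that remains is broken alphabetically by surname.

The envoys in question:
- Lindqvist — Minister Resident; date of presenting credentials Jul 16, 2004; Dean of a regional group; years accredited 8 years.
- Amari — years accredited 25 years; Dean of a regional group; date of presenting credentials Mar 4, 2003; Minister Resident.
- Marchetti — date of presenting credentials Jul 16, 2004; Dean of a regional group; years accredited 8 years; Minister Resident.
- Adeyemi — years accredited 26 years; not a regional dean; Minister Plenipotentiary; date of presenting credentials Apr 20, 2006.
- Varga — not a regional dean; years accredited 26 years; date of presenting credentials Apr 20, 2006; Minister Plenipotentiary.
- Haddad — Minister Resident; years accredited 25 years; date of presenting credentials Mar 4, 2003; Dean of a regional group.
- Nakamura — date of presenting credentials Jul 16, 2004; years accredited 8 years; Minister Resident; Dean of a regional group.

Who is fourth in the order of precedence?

Haddad

By class of mission: Adeyemi and Varga (Minister Plenipotentiary); then Amari, Haddad, Lindqvist, Marchetti and Nakamura (Minister Resident).
Adeyemi and Varga both have years accredited 26 years, so the next rule applies.
Adeyemi and Varga are each not a regional dean, so the next rule applies.
Adeyemi and Varga both have date of presenting credentials Apr 20, 2006, so the next rule applies.
Among Adeyemi and Varga, alphabetically by surname: Adeyemi before Varga.
Among Amari, Haddad, Lindqvist, Marchetti and Nakamura, by years accredited (higher first): Amari and Haddad (25 years) before Lindqvist, Marchetti and Nakamura (8 years).
Amari and Haddad are each Dean of a regional group, so the next rule applies.
Amari and Haddad both have date of presenting credentials Mar 4, 2003, so the next rule applies.
Among Amari and Haddad, alphabetically by surname: Amari before Haddad.
Lindqvist, Marchetti and Nakamura are each Dean of a regional group, so the next rule applies.
Lindqvist, Marchetti and Nakamura all have date of presenting credentials Jul 16, 2004, so the next rule applies.
Among Lindqvist, Marchetti and Nakamura, alphabetically by surname: Lindqvist before Marchetti before Nakamura.
Order: Adeyemi, Varga, Amari, Haddad, Lindqvist, Marchetti, Nakamura.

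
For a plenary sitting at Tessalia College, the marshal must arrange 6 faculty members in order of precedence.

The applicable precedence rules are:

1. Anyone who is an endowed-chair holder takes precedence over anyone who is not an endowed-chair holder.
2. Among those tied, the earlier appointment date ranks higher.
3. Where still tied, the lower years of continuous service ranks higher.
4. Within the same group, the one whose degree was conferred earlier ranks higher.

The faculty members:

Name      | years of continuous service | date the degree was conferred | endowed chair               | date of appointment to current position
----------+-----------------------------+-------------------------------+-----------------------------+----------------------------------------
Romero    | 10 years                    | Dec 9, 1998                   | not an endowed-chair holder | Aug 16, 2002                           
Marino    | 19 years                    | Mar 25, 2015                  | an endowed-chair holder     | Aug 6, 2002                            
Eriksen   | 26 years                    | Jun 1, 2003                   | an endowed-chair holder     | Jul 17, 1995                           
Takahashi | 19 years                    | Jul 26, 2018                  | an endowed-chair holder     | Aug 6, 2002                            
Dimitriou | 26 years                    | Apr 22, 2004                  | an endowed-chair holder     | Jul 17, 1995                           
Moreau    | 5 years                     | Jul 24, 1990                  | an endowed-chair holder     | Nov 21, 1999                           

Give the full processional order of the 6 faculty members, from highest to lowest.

By the first rule: Eriksen, Dimitriou, Moreau, Marino and Takahashi (each an endowed-chair holder); then Romero (not an endowed-chair holder).
Among Eriksen, Dimitriou, Moreau, Marino and Takahashi, by date of appointment to current position (earlier first): Eriksen and Dimitriou (Jul 17, 1995) before Moreau (Nov 21, 1999) before Marino and Takahashi (Aug 6, 2002).
Eriksen and Dimitriou both have years of continuous service 26 years, so the next rule applies.
Among Eriksen and Dimitriou, by date the degree was conferred (earlier first): Eriksen (Jun 1, 2003) before Dimitriou (Apr 22, 2004).
Marino and Takahashi both have years of continuous service 19 years, so the next rule applies.
Among Marino and Takahashi, by date the degree was conferred (earlier first): Marino (Mar 25, 2015) before Takahashi (Jul 26, 2018).
Full order: Eriksen, Dimitriou, Moreau, Marino, Takahashi, Romero.

Eriksen, Dimitriou, Moreau, Marino, Takahashi, Romero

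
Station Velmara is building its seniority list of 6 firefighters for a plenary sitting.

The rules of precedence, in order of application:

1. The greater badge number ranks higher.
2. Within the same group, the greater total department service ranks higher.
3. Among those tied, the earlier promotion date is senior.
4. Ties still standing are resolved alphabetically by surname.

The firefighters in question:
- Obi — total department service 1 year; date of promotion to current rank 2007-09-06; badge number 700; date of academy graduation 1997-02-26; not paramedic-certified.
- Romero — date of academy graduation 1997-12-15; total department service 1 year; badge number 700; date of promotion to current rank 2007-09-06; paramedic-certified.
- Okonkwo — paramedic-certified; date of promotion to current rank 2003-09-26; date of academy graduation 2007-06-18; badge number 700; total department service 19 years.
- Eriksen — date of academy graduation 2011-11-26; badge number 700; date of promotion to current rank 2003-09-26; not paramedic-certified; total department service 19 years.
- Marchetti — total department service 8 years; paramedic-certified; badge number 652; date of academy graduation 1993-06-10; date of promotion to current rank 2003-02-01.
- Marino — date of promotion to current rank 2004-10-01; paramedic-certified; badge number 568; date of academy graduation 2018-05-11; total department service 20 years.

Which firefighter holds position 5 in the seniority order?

Marchetti

By badge number (higher first): Eriksen, Okonkwo, Obi and Romero (each 700); then Marchetti (652); then Marino (568).
Among Eriksen, Okonkwo, Obi and Romero, by total department service (higher first): Eriksen and Okonkwo (19 years) before Obi and Romero (1 year).
Eriksen and Okonkwo both have date of promotion to current rank 2003-09-26, so the next rule applies.
Among Eriksen and Okonkwo, alphabetically by surname: Eriksen before Okonkwo.
Obi and Romero both have date of promotion to current rank 2007-09-06, so the next rule applies.
Among Obi and Romero, alphabetically by surname: Obi before Romero.
Order: Eriksen, Okonkwo, Obi, Romero, Marchetti, Marino.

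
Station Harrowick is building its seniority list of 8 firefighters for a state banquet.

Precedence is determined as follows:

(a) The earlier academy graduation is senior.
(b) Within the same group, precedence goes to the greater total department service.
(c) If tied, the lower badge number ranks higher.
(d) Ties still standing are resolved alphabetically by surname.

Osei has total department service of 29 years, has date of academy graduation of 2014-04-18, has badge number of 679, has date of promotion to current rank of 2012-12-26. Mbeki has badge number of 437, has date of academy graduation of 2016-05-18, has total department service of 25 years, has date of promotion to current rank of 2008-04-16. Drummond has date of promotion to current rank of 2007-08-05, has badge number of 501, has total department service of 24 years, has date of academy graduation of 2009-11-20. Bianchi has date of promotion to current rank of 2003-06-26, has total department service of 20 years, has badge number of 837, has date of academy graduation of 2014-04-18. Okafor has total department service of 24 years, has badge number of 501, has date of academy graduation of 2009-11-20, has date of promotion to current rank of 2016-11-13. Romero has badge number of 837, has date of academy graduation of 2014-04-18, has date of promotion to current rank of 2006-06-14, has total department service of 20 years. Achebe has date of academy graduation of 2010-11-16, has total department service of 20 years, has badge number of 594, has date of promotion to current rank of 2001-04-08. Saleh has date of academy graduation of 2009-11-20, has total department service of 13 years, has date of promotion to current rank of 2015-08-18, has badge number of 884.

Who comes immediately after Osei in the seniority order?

Bianchi

By date of academy graduation (earlier first): Drummond, Okafor and Saleh (each 2009-11-20); then Achebe (2010-11-16); then Osei, Bianchi and Romero (each 2014-04-18); then Mbeki (2016-05-18).
Among Drummond, Okafor and Saleh, by total department service (higher first): Drummond and Okafor (24 years) before Saleh (13 years).
Drummond and Okafor both have badge number 501, so the next rule applies.
Among Drummond and Okafor, alphabetically by surname: Drummond before Okafor.
Among Osei, Bianchi and Romero, by total department service (higher first): Osei (29 years) before Bianchi and Romero (20 years).
Bianchi and Romero both have badge number 837, so the next rule applies.
Among Bianchi and Romero, alphabetically by surname: Bianchi before Romero.
Order: Drummond, Okafor, Saleh, Achebe, Osei, Bianchi, Romero, Mbeki.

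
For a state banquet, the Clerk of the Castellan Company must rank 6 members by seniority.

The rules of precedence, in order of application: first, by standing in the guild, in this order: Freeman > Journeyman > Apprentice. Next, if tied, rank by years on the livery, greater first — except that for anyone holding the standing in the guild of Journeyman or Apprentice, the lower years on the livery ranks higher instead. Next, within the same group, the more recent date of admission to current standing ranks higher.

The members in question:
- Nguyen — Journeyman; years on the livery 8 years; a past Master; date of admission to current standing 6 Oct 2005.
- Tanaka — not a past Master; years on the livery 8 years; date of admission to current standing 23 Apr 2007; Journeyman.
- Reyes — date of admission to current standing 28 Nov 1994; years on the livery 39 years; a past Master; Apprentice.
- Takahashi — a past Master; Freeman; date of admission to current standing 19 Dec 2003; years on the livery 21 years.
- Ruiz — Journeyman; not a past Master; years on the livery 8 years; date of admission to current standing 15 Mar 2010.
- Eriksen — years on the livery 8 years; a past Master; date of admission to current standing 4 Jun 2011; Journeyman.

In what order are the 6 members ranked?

By standing in the guild: Takahashi (Freeman); then Eriksen, Ruiz, Tanaka and Nguyen (Journeyman); then Reyes (Apprentice).
Eriksen, Ruiz, Tanaka and Nguyen all have years on the livery 8 years, so the next rule applies.
Among Eriksen, Ruiz, Tanaka and Nguyen, by date of admission to current standing (later first): Eriksen (4 Jun 2011) before Ruiz (15 Mar 2010) before Tanaka (23 Apr 2007) before Nguyen (6 Oct 2005).
Full order: Takahashi, Eriksen, Ruiz, Tanaka, Nguyen, Reyes.

Takahashi, Eriksen, Ruiz, Tanaka, Nguyen, Reyes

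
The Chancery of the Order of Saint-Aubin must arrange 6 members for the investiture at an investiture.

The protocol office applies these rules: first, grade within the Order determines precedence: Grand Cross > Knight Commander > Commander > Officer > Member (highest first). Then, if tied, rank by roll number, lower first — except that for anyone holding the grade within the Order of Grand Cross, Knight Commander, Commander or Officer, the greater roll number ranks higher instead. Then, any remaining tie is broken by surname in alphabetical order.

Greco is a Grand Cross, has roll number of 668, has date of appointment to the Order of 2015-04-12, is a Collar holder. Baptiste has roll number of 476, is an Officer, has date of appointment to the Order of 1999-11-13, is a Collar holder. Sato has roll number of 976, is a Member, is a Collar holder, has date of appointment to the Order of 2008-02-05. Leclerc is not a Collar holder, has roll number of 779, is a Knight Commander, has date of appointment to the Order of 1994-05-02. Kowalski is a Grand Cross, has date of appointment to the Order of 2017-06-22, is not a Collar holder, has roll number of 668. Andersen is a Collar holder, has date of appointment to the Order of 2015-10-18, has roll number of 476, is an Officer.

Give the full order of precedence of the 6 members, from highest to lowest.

Greco, Kowalski, Leclerc, Andersen, Baptiste, Sato

By grade within the Order: Greco and Kowalski (Grand Cross); then Leclerc (Knight Commander); then Andersen and Baptiste (Officer); then Sato (Member).
Greco and Kowalski both have roll number 668, so the next rule applies.
Among Greco and Kowalski, alphabetically by surname: Greco before Kowalski.
Andersen and Baptiste both have roll number 476, so the next rule applies.
Among Andersen and Baptiste, alphabetically by surname: Andersen before Baptiste.
Full order: Greco, Kowalski, Leclerc, Andersen, Baptiste, Sato.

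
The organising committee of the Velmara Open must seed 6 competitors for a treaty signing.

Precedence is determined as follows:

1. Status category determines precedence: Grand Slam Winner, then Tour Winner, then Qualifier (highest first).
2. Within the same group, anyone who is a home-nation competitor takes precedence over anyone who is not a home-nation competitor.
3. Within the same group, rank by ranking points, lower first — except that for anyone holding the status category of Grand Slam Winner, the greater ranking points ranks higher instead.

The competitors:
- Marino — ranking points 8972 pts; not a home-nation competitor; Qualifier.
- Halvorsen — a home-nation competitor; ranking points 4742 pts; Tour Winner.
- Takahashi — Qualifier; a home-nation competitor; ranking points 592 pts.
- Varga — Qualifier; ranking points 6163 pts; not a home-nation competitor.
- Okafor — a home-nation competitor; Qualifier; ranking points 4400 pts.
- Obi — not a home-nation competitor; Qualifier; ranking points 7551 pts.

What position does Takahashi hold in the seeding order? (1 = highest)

By status category: Halvorsen (Tour Winner); then Takahashi, Okafor, Varga, Obi and Marino (Qualifier).
Among Takahashi, Okafor, Varga, Obi and Marino, a home-nation competitor before not a home-nation competitor: Takahashi and Okafor (a home-nation competitor) before Varga, Obi and Marino (not a home-nation competitor).
Among Takahashi and Okafor, by ranking points (lower first): Takahashi (592 pts) before Okafor (4400 pts).
Among Varga, Obi and Marino, by ranking points (lower first): Varga (6163 pts) before Obi (7551 pts) before Marino (8972 pts).
Order: Halvorsen, Takahashi, Okafor, Varga, Obi, Marino. So position 2.

2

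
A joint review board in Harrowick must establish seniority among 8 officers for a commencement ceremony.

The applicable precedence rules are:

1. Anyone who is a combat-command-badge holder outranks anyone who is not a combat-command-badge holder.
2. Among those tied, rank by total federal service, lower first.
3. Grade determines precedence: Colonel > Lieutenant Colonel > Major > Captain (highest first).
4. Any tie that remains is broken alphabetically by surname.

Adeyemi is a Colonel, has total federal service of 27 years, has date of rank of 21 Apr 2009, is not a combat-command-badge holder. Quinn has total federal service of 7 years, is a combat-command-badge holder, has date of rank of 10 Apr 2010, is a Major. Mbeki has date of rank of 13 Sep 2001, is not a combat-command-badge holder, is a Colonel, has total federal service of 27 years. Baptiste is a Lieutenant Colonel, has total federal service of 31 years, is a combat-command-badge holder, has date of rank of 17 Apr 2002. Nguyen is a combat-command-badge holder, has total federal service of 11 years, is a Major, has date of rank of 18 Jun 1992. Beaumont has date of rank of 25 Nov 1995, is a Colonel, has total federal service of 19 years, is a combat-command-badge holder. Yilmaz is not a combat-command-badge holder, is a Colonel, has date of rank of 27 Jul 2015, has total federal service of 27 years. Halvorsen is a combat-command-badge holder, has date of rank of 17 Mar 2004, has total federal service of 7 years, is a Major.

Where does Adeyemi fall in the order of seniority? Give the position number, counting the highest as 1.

6

By the first rule: Halvorsen, Quinn, Nguyen, Beaumont and Baptiste (each a combat-command-badge holder); then Adeyemi, Mbeki and Yilmaz (each not a combat-command-badge holder).
Among Halvorsen, Quinn, Nguyen, Beaumont and Baptiste, by total federal service (lower first): Halvorsen and Quinn (7 years) before Nguyen (11 years) before Beaumont (19 years) before Baptiste (31 years).
Halvorsen and Quinn are each Major, so the next rule applies.
Among Halvorsen and Quinn, alphabetically by surname: Halvorsen before Quinn.
Adeyemi, Mbeki and Yilmaz all have total federal service 27 years, so the next rule applies.
Adeyemi, Mbeki and Yilmaz are each Colonel, so the next rule applies.
Among Adeyemi, Mbeki and Yilmaz, alphabetically by surname: Adeyemi before Mbeki before Yilmaz.
Order: Halvorsen, Quinn, Nguyen, Beaumont, Baptiste, Adeyemi, Mbeki, Yilmaz. So position 6.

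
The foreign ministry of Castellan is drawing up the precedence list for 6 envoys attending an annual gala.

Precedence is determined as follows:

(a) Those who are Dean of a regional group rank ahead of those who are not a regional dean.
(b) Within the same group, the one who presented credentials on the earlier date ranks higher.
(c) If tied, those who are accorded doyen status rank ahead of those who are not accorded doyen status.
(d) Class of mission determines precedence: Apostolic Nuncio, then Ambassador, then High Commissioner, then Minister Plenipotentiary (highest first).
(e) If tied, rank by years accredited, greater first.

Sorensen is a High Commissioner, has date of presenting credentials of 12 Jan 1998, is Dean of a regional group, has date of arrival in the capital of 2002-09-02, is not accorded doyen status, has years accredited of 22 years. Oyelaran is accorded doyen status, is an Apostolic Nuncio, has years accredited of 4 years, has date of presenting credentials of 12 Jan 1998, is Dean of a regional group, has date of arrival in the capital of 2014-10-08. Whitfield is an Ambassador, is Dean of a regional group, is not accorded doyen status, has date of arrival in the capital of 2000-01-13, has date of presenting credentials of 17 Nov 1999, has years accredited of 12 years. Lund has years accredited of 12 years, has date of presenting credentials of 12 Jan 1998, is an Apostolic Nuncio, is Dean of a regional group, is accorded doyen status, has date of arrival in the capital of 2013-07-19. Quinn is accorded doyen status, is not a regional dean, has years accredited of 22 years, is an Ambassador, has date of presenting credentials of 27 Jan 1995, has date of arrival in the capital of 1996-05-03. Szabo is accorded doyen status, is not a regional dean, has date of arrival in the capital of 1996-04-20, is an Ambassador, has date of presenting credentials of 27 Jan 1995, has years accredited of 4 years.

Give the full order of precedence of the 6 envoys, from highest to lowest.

Lund, Oyelaran, Sorensen, Whitfield, Quinn, Szabo

By the first rule: Lund, Oyelaran, Sorensen and Whitfield (each Dean of a regional group); then Quinn and Szabo (both not a regional dean).
Among Lund, Oyelaran, Sorensen and Whitfield, by date of presenting credentials (earlier first): Lund, Oyelaran and Sorensen (12 Jan 1998) before Whitfield (17 Nov 1999).
Among Lund, Oyelaran and Sorensen, accorded doyen status before not accorded doyen status: Lund and Oyelaran (accorded doyen status) before Sorensen (not accorded doyen status).
Lund and Oyelaran are each Apostolic Nuncio, so the next rule applies.
Among Lund and Oyelaran, by years accredited (higher first): Lund (12 years) before Oyelaran (4 years).
Quinn and Szabo both have date of presenting credentials 27 Jan 1995, so the next rule applies.
Quinn and Szabo are each accorded doyen status, so the next rule applies.
Quinn and Szabo are each Ambassador, so the next rule applies.
Among Quinn and Szabo, by years accredited (higher first): Quinn (22 years) before Szabo (4 years).
Full order: Lund, Oyelaran, Sorensen, Whitfield, Quinn, Szabo.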